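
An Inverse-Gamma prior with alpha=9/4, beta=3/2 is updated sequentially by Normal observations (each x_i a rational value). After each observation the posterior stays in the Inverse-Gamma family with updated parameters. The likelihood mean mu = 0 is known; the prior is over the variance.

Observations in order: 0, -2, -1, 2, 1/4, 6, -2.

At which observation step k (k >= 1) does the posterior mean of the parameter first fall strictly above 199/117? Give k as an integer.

k = 4

obs 1: x=0 → posterior Inverse-Gamma(11/4, 3/2)
obs 2: x=-2 → posterior Inverse-Gamma(13/4, 7/2)
obs 3: x=-1 → posterior Inverse-Gamma(15/4, 4)
obs 4: x=2 → posterior Inverse-Gamma(17/4, 6)
obs 5: x=1/4 → posterior Inverse-Gamma(19/4, 193/32)
obs 6: x=6 → posterior Inverse-Gamma(21/4, 769/32)
obs 7: x=-2 → posterior Inverse-Gamma(23/4, 833/32)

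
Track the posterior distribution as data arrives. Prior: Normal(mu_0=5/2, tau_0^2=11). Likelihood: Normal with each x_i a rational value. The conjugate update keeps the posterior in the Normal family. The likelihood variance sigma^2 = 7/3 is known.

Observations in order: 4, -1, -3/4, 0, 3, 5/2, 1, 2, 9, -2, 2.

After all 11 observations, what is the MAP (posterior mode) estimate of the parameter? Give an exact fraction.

obs 1: x=4 → posterior Normal(299/80, 77/40)
obs 2: x=-1 → posterior Normal(233/146, 77/73)
obs 3: x=-3/4 → posterior Normal(367/424, 77/106)
obs 4: x=0 → posterior Normal(367/556, 77/139)
obs 5: x=3 → posterior Normal(763/688, 77/172)
obs 6: x=5/2 → posterior Normal(1093/820, 77/205)
obs 7: x=1 → posterior Normal(175/136, 11/34)
obs 8: x=2 → posterior Normal(1489/1084, 77/271)
obs 9: x=9 → posterior Normal(2677/1216, 77/304)
obs 10: x=-2 → posterior Normal(2413/1348, 77/337)
obs 11: x=2 → posterior Normal(2677/1480, 77/370)

2677/1480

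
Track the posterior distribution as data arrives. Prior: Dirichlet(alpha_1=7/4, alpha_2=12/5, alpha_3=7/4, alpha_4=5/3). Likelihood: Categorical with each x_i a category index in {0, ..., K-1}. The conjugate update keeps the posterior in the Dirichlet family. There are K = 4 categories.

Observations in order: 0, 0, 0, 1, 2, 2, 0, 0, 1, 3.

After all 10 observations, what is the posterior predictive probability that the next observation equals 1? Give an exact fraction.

132/527

obs 1: x=0 → posterior Dirichlet(11/4, 12/5, 7/4, 5/3)
obs 2: x=0 → posterior Dirichlet(15/4, 12/5, 7/4, 5/3)
obs 3: x=0 → posterior Dirichlet(19/4, 12/5, 7/4, 5/3)
obs 4: x=1 → posterior Dirichlet(19/4, 17/5, 7/4, 5/3)
obs 5: x=2 → posterior Dirichlet(19/4, 17/5, 11/4, 5/3)
obs 6: x=2 → posterior Dirichlet(19/4, 17/5, 15/4, 5/3)
obs 7: x=0 → posterior Dirichlet(23/4, 17/5, 15/4, 5/3)
obs 8: x=0 → posterior Dirichlet(27/4, 17/5, 15/4, 5/3)
obs 9: x=1 → posterior Dirichlet(27/4, 22/5, 15/4, 5/3)
obs 10: x=3 → posterior Dirichlet(27/4, 22/5, 15/4, 8/3)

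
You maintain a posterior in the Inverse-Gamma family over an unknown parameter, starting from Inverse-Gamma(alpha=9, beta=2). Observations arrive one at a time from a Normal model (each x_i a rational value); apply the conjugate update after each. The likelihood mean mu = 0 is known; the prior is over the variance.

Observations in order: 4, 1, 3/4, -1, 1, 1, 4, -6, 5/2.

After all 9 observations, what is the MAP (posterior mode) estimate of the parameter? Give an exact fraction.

1325/464

obs 1: x=4 → posterior Inverse-Gamma(19/2, 10)
obs 2: x=1 → posterior Inverse-Gamma(10, 21/2)
obs 3: x=3/4 → posterior Inverse-Gamma(21/2, 345/32)
obs 4: x=-1 → posterior Inverse-Gamma(11, 361/32)
obs 5: x=1 → posterior Inverse-Gamma(23/2, 377/32)
obs 6: x=1 → posterior Inverse-Gamma(12, 393/32)
obs 7: x=4 → posterior Inverse-Gamma(25/2, 649/32)
obs 8: x=-6 → posterior Inverse-Gamma(13, 1225/32)
obs 9: x=5/2 → posterior Inverse-Gamma(27/2, 1325/32)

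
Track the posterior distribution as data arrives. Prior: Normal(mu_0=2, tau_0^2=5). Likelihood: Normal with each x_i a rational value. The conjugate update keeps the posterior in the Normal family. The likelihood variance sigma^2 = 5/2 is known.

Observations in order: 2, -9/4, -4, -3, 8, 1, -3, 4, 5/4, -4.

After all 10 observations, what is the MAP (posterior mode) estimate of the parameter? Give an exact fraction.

2/21

obs 1: x=2 → posterior Normal(2, 5/3)
obs 2: x=-9/4 → posterior Normal(3/10, 1)
obs 3: x=-4 → posterior Normal(-13/14, 5/7)
obs 4: x=-3 → posterior Normal(-25/18, 5/9)
obs 5: x=8 → posterior Normal(7/22, 5/11)
obs 6: x=1 → posterior Normal(11/26, 5/13)
obs 7: x=-3 → posterior Normal(-1/30, 1/3)
obs 8: x=4 → posterior Normal(15/34, 5/17)
obs 9: x=5/4 → posterior Normal(10/19, 5/19)
obs 10: x=-4 → posterior Normal(2/21, 5/21)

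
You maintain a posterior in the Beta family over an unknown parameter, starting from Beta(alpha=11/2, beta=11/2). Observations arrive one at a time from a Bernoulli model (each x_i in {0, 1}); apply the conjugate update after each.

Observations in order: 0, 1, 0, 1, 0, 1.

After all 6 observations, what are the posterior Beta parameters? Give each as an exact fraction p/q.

obs 1: x=0 → posterior Beta(11/2, 13/2)
obs 2: x=1 → posterior Beta(13/2, 13/2)
obs 3: x=0 → posterior Beta(13/2, 15/2)
obs 4: x=1 → posterior Beta(15/2, 15/2)
obs 5: x=0 → posterior Beta(15/2, 17/2)
obs 6: x=1 → posterior Beta(17/2, 17/2)

alpha=17/2, beta=17/2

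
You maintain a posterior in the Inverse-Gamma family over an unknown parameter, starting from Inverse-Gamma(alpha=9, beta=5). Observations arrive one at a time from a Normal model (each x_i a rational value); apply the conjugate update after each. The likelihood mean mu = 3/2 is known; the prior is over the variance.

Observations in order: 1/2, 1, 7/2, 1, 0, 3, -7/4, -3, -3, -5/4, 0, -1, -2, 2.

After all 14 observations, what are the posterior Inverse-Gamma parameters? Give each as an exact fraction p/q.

obs 1: x=1/2 → posterior Inverse-Gamma(19/2, 11/2)
obs 2: x=1 → posterior Inverse-Gamma(10, 45/8)
obs 3: x=7/2 → posterior Inverse-Gamma(21/2, 61/8)
obs 4: x=1 → posterior Inverse-Gamma(11, 31/4)
obs 5: x=0 → posterior Inverse-Gamma(23/2, 71/8)
obs 6: x=3 → posterior Inverse-Gamma(12, 10)
obs 7: x=-7/4 → posterior Inverse-Gamma(25/2, 489/32)
obs 8: x=-3 → posterior Inverse-Gamma(13, 813/32)
obs 9: x=-3 → posterior Inverse-Gamma(27/2, 1137/32)
obs 10: x=-5/4 → posterior Inverse-Gamma(14, 629/16)
obs 11: x=0 → posterior Inverse-Gamma(29/2, 647/16)
obs 12: x=-1 → posterior Inverse-Gamma(15, 697/16)
obs 13: x=-2 → posterior Inverse-Gamma(31/2, 795/16)
obs 14: x=2 → posterior Inverse-Gamma(16, 797/16)

alpha=16, beta=797/16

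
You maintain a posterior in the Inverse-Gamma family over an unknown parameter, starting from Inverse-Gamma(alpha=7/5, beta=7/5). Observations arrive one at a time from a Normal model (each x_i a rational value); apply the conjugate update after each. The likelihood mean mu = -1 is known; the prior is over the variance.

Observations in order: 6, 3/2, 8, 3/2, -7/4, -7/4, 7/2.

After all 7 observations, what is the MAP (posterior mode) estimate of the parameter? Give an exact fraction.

obs 1: x=6 → posterior Inverse-Gamma(19/10, 259/10)
obs 2: x=3/2 → posterior Inverse-Gamma(12/5, 1161/40)
obs 3: x=8 → posterior Inverse-Gamma(29/10, 2781/40)
obs 4: x=3/2 → posterior Inverse-Gamma(17/5, 1453/20)
obs 5: x=-7/4 → posterior Inverse-Gamma(39/10, 11669/160)
obs 6: x=-7/4 → posterior Inverse-Gamma(22/5, 5857/80)
obs 7: x=7/2 → posterior Inverse-Gamma(49/10, 6667/80)

113/8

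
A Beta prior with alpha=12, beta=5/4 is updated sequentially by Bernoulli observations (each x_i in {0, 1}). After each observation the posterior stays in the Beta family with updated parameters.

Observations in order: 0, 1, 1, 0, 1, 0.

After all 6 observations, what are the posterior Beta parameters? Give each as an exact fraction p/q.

alpha=15, beta=17/4

obs 1: x=0 → posterior Beta(12, 9/4)
obs 2: x=1 → posterior Beta(13, 9/4)
obs 3: x=1 → posterior Beta(14, 9/4)
obs 4: x=0 → posterior Beta(14, 13/4)
obs 5: x=1 → posterior Beta(15, 13/4)
obs 6: x=0 → posterior Beta(15, 17/4)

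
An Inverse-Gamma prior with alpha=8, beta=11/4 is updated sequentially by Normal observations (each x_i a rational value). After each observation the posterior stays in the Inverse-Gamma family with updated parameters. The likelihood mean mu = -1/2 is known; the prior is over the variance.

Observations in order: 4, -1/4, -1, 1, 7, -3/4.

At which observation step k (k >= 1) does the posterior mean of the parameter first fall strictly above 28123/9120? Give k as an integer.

obs 1: x=4 → posterior Inverse-Gamma(17/2, 103/8)
obs 2: x=-1/4 → posterior Inverse-Gamma(9, 413/32)
obs 3: x=-1 → posterior Inverse-Gamma(19/2, 417/32)
obs 4: x=1 → posterior Inverse-Gamma(10, 453/32)
obs 5: x=7 → posterior Inverse-Gamma(21/2, 1353/32)
obs 6: x=-3/4 → posterior Inverse-Gamma(11, 677/16)

k = 5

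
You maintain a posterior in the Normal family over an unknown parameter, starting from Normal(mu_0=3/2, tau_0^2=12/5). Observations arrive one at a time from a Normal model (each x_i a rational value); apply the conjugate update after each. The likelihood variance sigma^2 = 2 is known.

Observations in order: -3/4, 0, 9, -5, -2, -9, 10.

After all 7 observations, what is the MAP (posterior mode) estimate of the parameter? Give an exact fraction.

21/47

obs 1: x=-3/4 → posterior Normal(3/11, 12/11)
obs 2: x=0 → posterior Normal(3/17, 12/17)
obs 3: x=9 → posterior Normal(57/23, 12/23)
obs 4: x=-5 → posterior Normal(27/29, 12/29)
obs 5: x=-2 → posterior Normal(3/7, 12/35)
obs 6: x=-9 → posterior Normal(-39/41, 12/41)
obs 7: x=10 → posterior Normal(21/47, 12/47)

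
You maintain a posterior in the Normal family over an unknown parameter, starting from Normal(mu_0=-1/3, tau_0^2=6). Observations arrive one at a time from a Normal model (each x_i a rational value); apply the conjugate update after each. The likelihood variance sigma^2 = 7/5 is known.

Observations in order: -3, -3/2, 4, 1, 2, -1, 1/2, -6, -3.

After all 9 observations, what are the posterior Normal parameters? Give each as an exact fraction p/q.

mu_0=-637/831, tau_0^2=42/277

obs 1: x=-3 → posterior Normal(-277/111, 42/37)
obs 2: x=-3/2 → posterior Normal(-412/201, 42/67)
obs 3: x=4 → posterior Normal(-52/291, 42/97)
obs 4: x=1 → posterior Normal(38/381, 42/127)
obs 5: x=2 → posterior Normal(218/471, 42/157)
obs 6: x=-1 → posterior Normal(128/561, 42/187)
obs 7: x=1/2 → posterior Normal(173/651, 6/31)
obs 8: x=-6 → posterior Normal(-367/741, 42/247)
obs 9: x=-3 → posterior Normal(-637/831, 42/277)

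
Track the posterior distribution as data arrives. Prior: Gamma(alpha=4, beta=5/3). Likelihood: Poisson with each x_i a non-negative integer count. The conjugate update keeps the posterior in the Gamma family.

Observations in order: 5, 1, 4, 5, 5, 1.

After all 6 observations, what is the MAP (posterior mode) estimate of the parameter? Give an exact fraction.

72/23

obs 1: x=5 → posterior Gamma(9, 8/3)
obs 2: x=1 → posterior Gamma(10, 11/3)
obs 3: x=4 → posterior Gamma(14, 14/3)
obs 4: x=5 → posterior Gamma(19, 17/3)
obs 5: x=5 → posterior Gamma(24, 20/3)
obs 6: x=1 → posterior Gamma(25, 23/3)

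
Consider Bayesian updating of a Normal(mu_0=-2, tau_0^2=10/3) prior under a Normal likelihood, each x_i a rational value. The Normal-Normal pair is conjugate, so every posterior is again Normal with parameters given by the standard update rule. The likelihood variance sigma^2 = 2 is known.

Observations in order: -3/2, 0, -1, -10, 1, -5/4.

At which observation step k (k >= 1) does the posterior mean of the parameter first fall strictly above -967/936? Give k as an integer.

obs 1: x=-3/2 → posterior Normal(-27/16, 5/4)
obs 2: x=0 → posterior Normal(-27/26, 10/13)
obs 3: x=-1 → posterior Normal(-37/36, 5/9)
obs 4: x=-10 → posterior Normal(-137/46, 10/23)
obs 5: x=1 → posterior Normal(-127/56, 5/14)
obs 6: x=-5/4 → posterior Normal(-93/44, 10/33)

k = 3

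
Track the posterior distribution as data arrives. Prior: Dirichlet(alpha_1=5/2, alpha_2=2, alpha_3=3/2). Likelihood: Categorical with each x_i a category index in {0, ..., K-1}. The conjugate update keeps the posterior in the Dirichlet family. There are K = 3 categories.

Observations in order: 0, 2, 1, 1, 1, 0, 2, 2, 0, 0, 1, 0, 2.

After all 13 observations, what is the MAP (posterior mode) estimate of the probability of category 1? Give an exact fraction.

5/16

obs 1: x=0 → posterior Dirichlet(7/2, 2, 3/2)
obs 2: x=2 → posterior Dirichlet(7/2, 2, 5/2)
obs 3: x=1 → posterior Dirichlet(7/2, 3, 5/2)
obs 4: x=1 → posterior Dirichlet(7/2, 4, 5/2)
obs 5: x=1 → posterior Dirichlet(7/2, 5, 5/2)
obs 6: x=0 → posterior Dirichlet(9/2, 5, 5/2)
obs 7: x=2 → posterior Dirichlet(9/2, 5, 7/2)
obs 8: x=2 → posterior Dirichlet(9/2, 5, 9/2)
obs 9: x=0 → posterior Dirichlet(11/2, 5, 9/2)
obs 10: x=0 → posterior Dirichlet(13/2, 5, 9/2)
obs 11: x=1 → posterior Dirichlet(13/2, 6, 9/2)
obs 12: x=0 → posterior Dirichlet(15/2, 6, 9/2)
obs 13: x=2 → posterior Dirichlet(15/2, 6, 11/2)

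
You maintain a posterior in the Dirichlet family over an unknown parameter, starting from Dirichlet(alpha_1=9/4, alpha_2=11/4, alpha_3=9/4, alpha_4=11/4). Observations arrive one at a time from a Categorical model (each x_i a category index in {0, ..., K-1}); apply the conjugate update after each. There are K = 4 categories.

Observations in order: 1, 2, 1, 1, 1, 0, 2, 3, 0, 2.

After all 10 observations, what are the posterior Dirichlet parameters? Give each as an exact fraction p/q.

obs 1: x=1 → posterior Dirichlet(9/4, 15/4, 9/4, 11/4)
obs 2: x=2 → posterior Dirichlet(9/4, 15/4, 13/4, 11/4)
obs 3: x=1 → posterior Dirichlet(9/4, 19/4, 13/4, 11/4)
obs 4: x=1 → posterior Dirichlet(9/4, 23/4, 13/4, 11/4)
obs 5: x=1 → posterior Dirichlet(9/4, 27/4, 13/4, 11/4)
obs 6: x=0 → posterior Dirichlet(13/4, 27/4, 13/4, 11/4)
obs 7: x=2 → posterior Dirichlet(13/4, 27/4, 17/4, 11/4)
obs 8: x=3 → posterior Dirichlet(13/4, 27/4, 17/4, 15/4)
obs 9: x=0 → posterior Dirichlet(17/4, 27/4, 17/4, 15/4)
obs 10: x=2 → posterior Dirichlet(17/4, 27/4, 21/4, 15/4)

alpha_1=17/4, alpha_2=27/4, alpha_3=21/4, alpha_4=15/4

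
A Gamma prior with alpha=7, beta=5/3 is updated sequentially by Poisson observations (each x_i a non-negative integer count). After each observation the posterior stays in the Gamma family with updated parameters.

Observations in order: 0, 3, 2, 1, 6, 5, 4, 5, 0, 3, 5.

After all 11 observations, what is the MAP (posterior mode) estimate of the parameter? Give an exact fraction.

obs 1: x=0 → posterior Gamma(7, 8/3)
obs 2: x=3 → posterior Gamma(10, 11/3)
obs 3: x=2 → posterior Gamma(12, 14/3)
obs 4: x=1 → posterior Gamma(13, 17/3)
obs 5: x=6 → posterior Gamma(19, 20/3)
obs 6: x=5 → posterior Gamma(24, 23/3)
obs 7: x=4 → posterior Gamma(28, 26/3)
obs 8: x=5 → posterior Gamma(33, 29/3)
obs 9: x=0 → posterior Gamma(33, 32/3)
obs 10: x=3 → posterior Gamma(36, 35/3)
obs 11: x=5 → posterior Gamma(41, 38/3)

60/19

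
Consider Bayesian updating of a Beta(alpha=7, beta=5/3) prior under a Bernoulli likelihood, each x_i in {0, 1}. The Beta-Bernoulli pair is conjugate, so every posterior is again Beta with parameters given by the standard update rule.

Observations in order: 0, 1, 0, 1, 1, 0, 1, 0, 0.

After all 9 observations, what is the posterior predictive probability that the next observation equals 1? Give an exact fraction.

obs 1: x=0 → posterior Beta(7, 8/3)
obs 2: x=1 → posterior Beta(8, 8/3)
obs 3: x=0 → posterior Beta(8, 11/3)
obs 4: x=1 → posterior Beta(9, 11/3)
obs 5: x=1 → posterior Beta(10, 11/3)
obs 6: x=0 → posterior Beta(10, 14/3)
obs 7: x=1 → posterior Beta(11, 14/3)
obs 8: x=0 → posterior Beta(11, 17/3)
obs 9: x=0 → posterior Beta(11, 20/3)

33/53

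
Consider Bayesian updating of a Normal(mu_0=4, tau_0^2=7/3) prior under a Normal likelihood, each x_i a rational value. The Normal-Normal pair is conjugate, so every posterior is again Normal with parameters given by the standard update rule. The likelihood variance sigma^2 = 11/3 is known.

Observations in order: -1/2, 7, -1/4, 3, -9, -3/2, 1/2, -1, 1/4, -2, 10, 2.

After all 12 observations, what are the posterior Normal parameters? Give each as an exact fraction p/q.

obs 1: x=-1/2 → posterior Normal(9/4, 77/54)
obs 2: x=7 → posterior Normal(179/50, 77/75)
obs 3: x=-1/4 → posterior Normal(351/128, 77/96)
obs 4: x=3 → posterior Normal(145/52, 77/117)
obs 5: x=-9 → posterior Normal(183/184, 77/138)
obs 6: x=-3/2 → posterior Normal(141/212, 77/159)
obs 7: x=1/2 → posterior Normal(31/48, 77/180)
obs 8: x=-1 → posterior Normal(127/268, 77/201)
obs 9: x=1/4 → posterior Normal(67/148, 77/222)
obs 10: x=-2 → posterior Normal(13/54, 77/243)
obs 11: x=10 → posterior Normal(179/176, 7/24)
obs 12: x=2 → posterior Normal(207/190, 77/285)

mu_0=207/190, tau_0^2=77/285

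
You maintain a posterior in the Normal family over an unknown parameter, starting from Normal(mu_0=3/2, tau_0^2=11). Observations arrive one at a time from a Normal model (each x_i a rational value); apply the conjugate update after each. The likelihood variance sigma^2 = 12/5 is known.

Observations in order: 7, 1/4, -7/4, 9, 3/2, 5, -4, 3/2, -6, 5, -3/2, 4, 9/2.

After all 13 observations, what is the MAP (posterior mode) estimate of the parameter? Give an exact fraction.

2731/1454

obs 1: x=7 → posterior Normal(403/67, 132/67)
obs 2: x=1/4 → posterior Normal(1667/488, 66/61)
obs 3: x=-7/4 → posterior Normal(641/354, 44/59)
obs 4: x=9 → posterior Normal(1631/464, 33/58)
obs 5: x=3/2 → posterior Normal(898/287, 132/287)
obs 6: x=5 → posterior Normal(391/114, 22/57)
obs 7: x=-4 → posterior Normal(953/397, 132/397)
obs 8: x=3/2 → posterior Normal(2071/904, 33/113)
obs 9: x=-6 → posterior Normal(1411/1014, 44/169)
obs 10: x=5 → posterior Normal(1961/1124, 66/281)
obs 11: x=-3/2 → posterior Normal(898/617, 132/617)
obs 12: x=4 → posterior Normal(559/336, 11/56)
obs 13: x=9/2 → posterior Normal(2731/1454, 132/727)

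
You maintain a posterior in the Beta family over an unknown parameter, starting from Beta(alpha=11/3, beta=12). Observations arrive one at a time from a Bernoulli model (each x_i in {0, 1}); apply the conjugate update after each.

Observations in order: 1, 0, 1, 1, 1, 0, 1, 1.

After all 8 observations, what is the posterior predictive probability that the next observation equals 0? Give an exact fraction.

42/71

obs 1: x=1 → posterior Beta(14/3, 12)
obs 2: x=0 → posterior Beta(14/3, 13)
obs 3: x=1 → posterior Beta(17/3, 13)
obs 4: x=1 → posterior Beta(20/3, 13)
obs 5: x=1 → posterior Beta(23/3, 13)
obs 6: x=0 → posterior Beta(23/3, 14)
obs 7: x=1 → posterior Beta(26/3, 14)
obs 8: x=1 → posterior Beta(29/3, 14)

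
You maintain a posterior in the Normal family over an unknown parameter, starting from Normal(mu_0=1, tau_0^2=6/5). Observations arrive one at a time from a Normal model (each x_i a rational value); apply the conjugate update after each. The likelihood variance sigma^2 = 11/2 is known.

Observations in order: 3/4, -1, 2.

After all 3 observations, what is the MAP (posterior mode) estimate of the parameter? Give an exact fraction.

76/91

obs 1: x=3/4 → posterior Normal(64/67, 66/67)
obs 2: x=-1 → posterior Normal(52/79, 66/79)
obs 3: x=2 → posterior Normal(76/91, 66/91)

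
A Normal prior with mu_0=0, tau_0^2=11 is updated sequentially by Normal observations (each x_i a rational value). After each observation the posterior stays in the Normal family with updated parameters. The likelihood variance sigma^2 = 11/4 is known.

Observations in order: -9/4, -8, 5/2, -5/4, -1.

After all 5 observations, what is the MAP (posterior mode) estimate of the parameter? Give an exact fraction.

obs 1: x=-9/4 → posterior Normal(-9/5, 11/5)
obs 2: x=-8 → posterior Normal(-41/9, 11/9)
obs 3: x=5/2 → posterior Normal(-31/13, 11/13)
obs 4: x=-5/4 → posterior Normal(-36/17, 11/17)
obs 5: x=-1 → posterior Normal(-40/21, 11/21)

-40/21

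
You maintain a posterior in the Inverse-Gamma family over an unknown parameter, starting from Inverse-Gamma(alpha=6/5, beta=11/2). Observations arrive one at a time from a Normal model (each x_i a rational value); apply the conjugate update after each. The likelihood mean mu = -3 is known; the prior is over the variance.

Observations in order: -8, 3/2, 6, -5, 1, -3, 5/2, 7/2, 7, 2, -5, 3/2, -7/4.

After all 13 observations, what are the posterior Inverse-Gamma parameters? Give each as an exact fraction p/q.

alpha=77/10, beta=6089/32

obs 1: x=-8 → posterior Inverse-Gamma(17/10, 18)
obs 2: x=3/2 → posterior Inverse-Gamma(11/5, 225/8)
obs 3: x=6 → posterior Inverse-Gamma(27/10, 549/8)
obs 4: x=-5 → posterior Inverse-Gamma(16/5, 565/8)
obs 5: x=1 → posterior Inverse-Gamma(37/10, 629/8)
obs 6: x=-3 → posterior Inverse-Gamma(21/5, 629/8)
obs 7: x=5/2 → posterior Inverse-Gamma(47/10, 375/4)
obs 8: x=7/2 → posterior Inverse-Gamma(26/5, 919/8)
obs 9: x=7 → posterior Inverse-Gamma(57/10, 1319/8)
obs 10: x=2 → posterior Inverse-Gamma(31/5, 1419/8)
obs 11: x=-5 → posterior Inverse-Gamma(67/10, 1435/8)
obs 12: x=3/2 → posterior Inverse-Gamma(36/5, 379/2)
obs 13: x=-7/4 → posterior Inverse-Gamma(77/10, 6089/32)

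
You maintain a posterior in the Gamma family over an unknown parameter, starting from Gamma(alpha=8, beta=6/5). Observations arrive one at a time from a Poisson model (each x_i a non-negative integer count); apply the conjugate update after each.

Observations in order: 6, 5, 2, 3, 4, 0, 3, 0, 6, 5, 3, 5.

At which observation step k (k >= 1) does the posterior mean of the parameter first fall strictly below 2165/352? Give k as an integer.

k = 2

obs 1: x=6 → posterior Gamma(14, 11/5)
obs 2: x=5 → posterior Gamma(19, 16/5)
obs 3: x=2 → posterior Gamma(21, 21/5)
obs 4: x=3 → posterior Gamma(24, 26/5)
obs 5: x=4 → posterior Gamma(28, 31/5)
obs 6: x=0 → posterior Gamma(28, 36/5)
obs 7: x=3 → posterior Gamma(31, 41/5)
obs 8: x=0 → posterior Gamma(31, 46/5)
obs 9: x=6 → posterior Gamma(37, 51/5)
obs 10: x=5 → posterior Gamma(42, 56/5)
obs 11: x=3 → posterior Gamma(45, 61/5)
obs 12: x=5 → posterior Gamma(50, 66/5)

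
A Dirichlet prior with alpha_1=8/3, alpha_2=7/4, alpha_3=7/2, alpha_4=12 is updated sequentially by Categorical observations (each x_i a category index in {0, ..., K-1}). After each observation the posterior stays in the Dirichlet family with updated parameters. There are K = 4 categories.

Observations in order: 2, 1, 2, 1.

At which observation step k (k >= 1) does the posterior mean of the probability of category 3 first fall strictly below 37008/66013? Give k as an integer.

obs 1: x=2 → posterior Dirichlet(8/3, 7/4, 9/2, 12)
obs 2: x=1 → posterior Dirichlet(8/3, 11/4, 9/2, 12)
obs 3: x=2 → posterior Dirichlet(8/3, 11/4, 11/2, 12)
obs 4: x=1 → posterior Dirichlet(8/3, 15/4, 11/2, 12)

k = 2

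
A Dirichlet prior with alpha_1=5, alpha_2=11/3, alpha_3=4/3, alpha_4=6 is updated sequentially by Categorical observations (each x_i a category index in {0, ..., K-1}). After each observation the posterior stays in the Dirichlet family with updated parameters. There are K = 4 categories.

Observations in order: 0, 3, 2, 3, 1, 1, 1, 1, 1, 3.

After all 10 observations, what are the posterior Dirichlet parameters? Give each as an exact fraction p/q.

obs 1: x=0 → posterior Dirichlet(6, 11/3, 4/3, 6)
obs 2: x=3 → posterior Dirichlet(6, 11/3, 4/3, 7)
obs 3: x=2 → posterior Dirichlet(6, 11/3, 7/3, 7)
obs 4: x=3 → posterior Dirichlet(6, 11/3, 7/3, 8)
obs 5: x=1 → posterior Dirichlet(6, 14/3, 7/3, 8)
obs 6: x=1 → posterior Dirichlet(6, 17/3, 7/3, 8)
obs 7: x=1 → posterior Dirichlet(6, 20/3, 7/3, 8)
obs 8: x=1 → posterior Dirichlet(6, 23/3, 7/3, 8)
obs 9: x=1 → posterior Dirichlet(6, 26/3, 7/3, 8)
obs 10: x=3 → posterior Dirichlet(6, 26/3, 7/3, 9)

alpha_1=6, alpha_2=26/3, alpha_3=7/3, alpha_4=9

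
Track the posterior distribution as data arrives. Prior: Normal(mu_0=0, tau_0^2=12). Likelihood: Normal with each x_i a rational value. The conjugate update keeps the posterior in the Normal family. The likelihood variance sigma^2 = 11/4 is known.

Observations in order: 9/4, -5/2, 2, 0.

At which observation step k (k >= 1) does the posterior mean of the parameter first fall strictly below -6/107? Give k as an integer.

obs 1: x=9/4 → posterior Normal(108/59, 132/59)
obs 2: x=-5/2 → posterior Normal(-12/107, 132/107)
obs 3: x=2 → posterior Normal(84/155, 132/155)
obs 4: x=0 → posterior Normal(12/29, 132/203)

k = 2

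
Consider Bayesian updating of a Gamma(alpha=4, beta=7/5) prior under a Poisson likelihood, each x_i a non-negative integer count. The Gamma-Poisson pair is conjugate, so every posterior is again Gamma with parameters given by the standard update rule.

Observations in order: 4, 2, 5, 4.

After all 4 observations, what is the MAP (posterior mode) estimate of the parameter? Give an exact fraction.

obs 1: x=4 → posterior Gamma(8, 12/5)
obs 2: x=2 → posterior Gamma(10, 17/5)
obs 3: x=5 → posterior Gamma(15, 22/5)
obs 4: x=4 → posterior Gamma(19, 27/5)

10/3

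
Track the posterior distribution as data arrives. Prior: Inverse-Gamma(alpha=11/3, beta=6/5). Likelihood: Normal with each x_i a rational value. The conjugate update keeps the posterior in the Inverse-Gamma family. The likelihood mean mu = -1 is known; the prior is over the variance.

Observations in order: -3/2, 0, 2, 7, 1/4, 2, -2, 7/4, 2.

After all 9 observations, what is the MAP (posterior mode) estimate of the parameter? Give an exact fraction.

1143/200

obs 1: x=-3/2 → posterior Inverse-Gamma(25/6, 53/40)
obs 2: x=0 → posterior Inverse-Gamma(14/3, 73/40)
obs 3: x=2 → posterior Inverse-Gamma(31/6, 253/40)
obs 4: x=7 → posterior Inverse-Gamma(17/3, 1533/40)
obs 5: x=1/4 → posterior Inverse-Gamma(37/6, 6257/160)
obs 6: x=2 → posterior Inverse-Gamma(20/3, 6977/160)
obs 7: x=-2 → posterior Inverse-Gamma(43/6, 7057/160)
obs 8: x=7/4 → posterior Inverse-Gamma(23/3, 3831/80)
obs 9: x=2 → posterior Inverse-Gamma(49/6, 4191/80)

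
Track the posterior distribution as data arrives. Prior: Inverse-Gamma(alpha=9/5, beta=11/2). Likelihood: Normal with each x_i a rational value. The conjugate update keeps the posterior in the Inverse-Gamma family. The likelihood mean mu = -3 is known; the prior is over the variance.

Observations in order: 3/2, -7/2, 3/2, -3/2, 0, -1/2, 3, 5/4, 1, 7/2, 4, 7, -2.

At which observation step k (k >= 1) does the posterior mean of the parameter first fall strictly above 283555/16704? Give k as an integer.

k = 11

obs 1: x=3/2 → posterior Inverse-Gamma(23/10, 125/8)
obs 2: x=-7/2 → posterior Inverse-Gamma(14/5, 63/4)
obs 3: x=3/2 → posterior Inverse-Gamma(33/10, 207/8)
obs 4: x=-3/2 → posterior Inverse-Gamma(19/5, 27)
obs 5: x=0 → posterior Inverse-Gamma(43/10, 63/2)
obs 6: x=-1/2 → posterior Inverse-Gamma(24/5, 277/8)
obs 7: x=3 → posterior Inverse-Gamma(53/10, 421/8)
obs 8: x=5/4 → posterior Inverse-Gamma(29/5, 1973/32)
obs 9: x=1 → posterior Inverse-Gamma(63/10, 2229/32)
obs 10: x=7/2 → posterior Inverse-Gamma(34/5, 2905/32)
obs 11: x=4 → posterior Inverse-Gamma(73/10, 3689/32)
obs 12: x=7 → posterior Inverse-Gamma(39/5, 5289/32)
obs 13: x=-2 → posterior Inverse-Gamma(83/10, 5305/32)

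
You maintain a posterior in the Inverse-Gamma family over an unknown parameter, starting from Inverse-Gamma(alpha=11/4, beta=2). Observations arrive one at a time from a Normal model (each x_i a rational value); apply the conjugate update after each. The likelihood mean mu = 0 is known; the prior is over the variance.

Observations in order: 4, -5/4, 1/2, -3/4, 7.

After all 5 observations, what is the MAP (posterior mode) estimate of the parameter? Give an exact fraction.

obs 1: x=4 → posterior Inverse-Gamma(13/4, 10)
obs 2: x=-5/4 → posterior Inverse-Gamma(15/4, 345/32)
obs 3: x=1/2 → posterior Inverse-Gamma(17/4, 349/32)
obs 4: x=-3/4 → posterior Inverse-Gamma(19/4, 179/16)
obs 5: x=7 → posterior Inverse-Gamma(21/4, 571/16)

571/100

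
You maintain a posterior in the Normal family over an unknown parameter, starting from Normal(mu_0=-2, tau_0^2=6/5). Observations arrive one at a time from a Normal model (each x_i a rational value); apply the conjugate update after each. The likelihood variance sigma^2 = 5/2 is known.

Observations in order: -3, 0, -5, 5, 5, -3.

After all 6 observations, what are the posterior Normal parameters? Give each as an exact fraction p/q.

mu_0=-62/97, tau_0^2=30/97

obs 1: x=-3 → posterior Normal(-86/37, 30/37)
obs 2: x=0 → posterior Normal(-86/49, 30/49)
obs 3: x=-5 → posterior Normal(-146/61, 30/61)
obs 4: x=5 → posterior Normal(-86/73, 30/73)
obs 5: x=5 → posterior Normal(-26/85, 6/17)
obs 6: x=-3 → posterior Normal(-62/97, 30/97)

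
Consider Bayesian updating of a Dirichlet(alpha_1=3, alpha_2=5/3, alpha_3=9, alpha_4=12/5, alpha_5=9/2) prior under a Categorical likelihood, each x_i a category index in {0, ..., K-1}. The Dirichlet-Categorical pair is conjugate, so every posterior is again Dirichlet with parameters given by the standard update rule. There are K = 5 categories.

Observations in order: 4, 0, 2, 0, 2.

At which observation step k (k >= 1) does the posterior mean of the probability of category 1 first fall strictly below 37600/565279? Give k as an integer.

k = 5

obs 1: x=4 → posterior Dirichlet(3, 5/3, 9, 12/5, 11/2)
obs 2: x=0 → posterior Dirichlet(4, 5/3, 9, 12/5, 11/2)
obs 3: x=2 → posterior Dirichlet(4, 5/3, 10, 12/5, 11/2)
obs 4: x=0 → posterior Dirichlet(5, 5/3, 10, 12/5, 11/2)
obs 5: x=2 → posterior Dirichlet(5, 5/3, 11, 12/5, 11/2)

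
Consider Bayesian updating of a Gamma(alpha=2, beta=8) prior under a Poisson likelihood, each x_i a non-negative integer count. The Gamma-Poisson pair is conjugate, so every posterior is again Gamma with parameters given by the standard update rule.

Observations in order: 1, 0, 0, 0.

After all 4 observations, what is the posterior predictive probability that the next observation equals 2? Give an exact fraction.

obs 1: x=1 → posterior Gamma(3, 9)
obs 2: x=0 → posterior Gamma(3, 10)
obs 3: x=0 → posterior Gamma(3, 11)
obs 4: x=0 → posterior Gamma(3, 12)

10368/371293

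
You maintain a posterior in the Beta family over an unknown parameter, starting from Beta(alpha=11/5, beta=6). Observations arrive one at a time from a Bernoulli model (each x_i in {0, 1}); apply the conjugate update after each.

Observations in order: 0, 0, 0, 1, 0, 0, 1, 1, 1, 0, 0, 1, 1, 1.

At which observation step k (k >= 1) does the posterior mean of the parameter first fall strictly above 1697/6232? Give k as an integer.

obs 1: x=0 → posterior Beta(11/5, 7)
obs 2: x=0 → posterior Beta(11/5, 8)
obs 3: x=0 → posterior Beta(11/5, 9)
obs 4: x=1 → posterior Beta(16/5, 9)
obs 5: x=0 → posterior Beta(16/5, 10)
obs 6: x=0 → posterior Beta(16/5, 11)
obs 7: x=1 → posterior Beta(21/5, 11)
obs 8: x=1 → posterior Beta(26/5, 11)
obs 9: x=1 → posterior Beta(31/5, 11)
obs 10: x=0 → posterior Beta(31/5, 12)
obs 11: x=0 → posterior Beta(31/5, 13)
obs 12: x=1 → posterior Beta(36/5, 13)
obs 13: x=1 → posterior Beta(41/5, 13)
obs 14: x=1 → posterior Beta(46/5, 13)

k = 7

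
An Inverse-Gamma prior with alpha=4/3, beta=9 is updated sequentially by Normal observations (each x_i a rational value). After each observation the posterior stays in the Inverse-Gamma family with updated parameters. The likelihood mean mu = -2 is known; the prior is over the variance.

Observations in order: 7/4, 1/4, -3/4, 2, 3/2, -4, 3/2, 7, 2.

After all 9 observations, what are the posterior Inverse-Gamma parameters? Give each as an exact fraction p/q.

alpha=35/6, beta=2883/32

obs 1: x=7/4 → posterior Inverse-Gamma(11/6, 513/32)
obs 2: x=1/4 → posterior Inverse-Gamma(7/3, 297/16)
obs 3: x=-3/4 → posterior Inverse-Gamma(17/6, 619/32)
obs 4: x=2 → posterior Inverse-Gamma(10/3, 875/32)
obs 5: x=3/2 → posterior Inverse-Gamma(23/6, 1071/32)
obs 6: x=-4 → posterior Inverse-Gamma(13/3, 1135/32)
obs 7: x=3/2 → posterior Inverse-Gamma(29/6, 1331/32)
obs 8: x=7 → posterior Inverse-Gamma(16/3, 2627/32)
obs 9: x=2 → posterior Inverse-Gamma(35/6, 2883/32)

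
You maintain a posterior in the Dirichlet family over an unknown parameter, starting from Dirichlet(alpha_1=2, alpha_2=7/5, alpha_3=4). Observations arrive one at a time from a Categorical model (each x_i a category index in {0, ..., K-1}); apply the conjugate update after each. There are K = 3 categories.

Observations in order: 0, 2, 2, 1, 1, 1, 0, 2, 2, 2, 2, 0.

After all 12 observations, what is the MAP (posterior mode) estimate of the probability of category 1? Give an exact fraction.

obs 1: x=0 → posterior Dirichlet(3, 7/5, 4)
obs 2: x=2 → posterior Dirichlet(3, 7/5, 5)
obs 3: x=2 → posterior Dirichlet(3, 7/5, 6)
obs 4: x=1 → posterior Dirichlet(3, 12/5, 6)
obs 5: x=1 → posterior Dirichlet(3, 17/5, 6)
obs 6: x=1 → posterior Dirichlet(3, 22/5, 6)
obs 7: x=0 → posterior Dirichlet(4, 22/5, 6)
obs 8: x=2 → posterior Dirichlet(4, 22/5, 7)
obs 9: x=2 → posterior Dirichlet(4, 22/5, 8)
obs 10: x=2 → posterior Dirichlet(4, 22/5, 9)
obs 11: x=2 → posterior Dirichlet(4, 22/5, 10)
obs 12: x=0 → posterior Dirichlet(5, 22/5, 10)

17/82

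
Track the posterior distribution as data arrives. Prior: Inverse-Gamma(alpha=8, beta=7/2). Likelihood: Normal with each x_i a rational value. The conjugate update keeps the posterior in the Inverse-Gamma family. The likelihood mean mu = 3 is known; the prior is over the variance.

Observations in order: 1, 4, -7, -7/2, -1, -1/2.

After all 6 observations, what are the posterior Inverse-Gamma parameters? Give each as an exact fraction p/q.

obs 1: x=1 → posterior Inverse-Gamma(17/2, 11/2)
obs 2: x=4 → posterior Inverse-Gamma(9, 6)
obs 3: x=-7 → posterior Inverse-Gamma(19/2, 56)
obs 4: x=-7/2 → posterior Inverse-Gamma(10, 617/8)
obs 5: x=-1 → posterior Inverse-Gamma(21/2, 681/8)
obs 6: x=-1/2 → posterior Inverse-Gamma(11, 365/4)

alpha=11, beta=365/4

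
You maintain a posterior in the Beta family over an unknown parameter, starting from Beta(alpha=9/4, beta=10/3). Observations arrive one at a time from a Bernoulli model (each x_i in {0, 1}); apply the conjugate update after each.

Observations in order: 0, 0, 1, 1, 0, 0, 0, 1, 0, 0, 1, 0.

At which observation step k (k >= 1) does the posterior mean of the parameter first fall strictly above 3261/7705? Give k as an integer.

k = 4

obs 1: x=0 → posterior Beta(9/4, 13/3)
obs 2: x=0 → posterior Beta(9/4, 16/3)
obs 3: x=1 → posterior Beta(13/4, 16/3)
obs 4: x=1 → posterior Beta(17/4, 16/3)
obs 5: x=0 → posterior Beta(17/4, 19/3)
obs 6: x=0 → posterior Beta(17/4, 22/3)
obs 7: x=0 → posterior Beta(17/4, 25/3)
obs 8: x=1 → posterior Beta(21/4, 25/3)
obs 9: x=0 → posterior Beta(21/4, 28/3)
obs 10: x=0 → posterior Beta(21/4, 31/3)
obs 11: x=1 → posterior Beta(25/4, 31/3)
obs 12: x=0 → posterior Beta(25/4, 34/3)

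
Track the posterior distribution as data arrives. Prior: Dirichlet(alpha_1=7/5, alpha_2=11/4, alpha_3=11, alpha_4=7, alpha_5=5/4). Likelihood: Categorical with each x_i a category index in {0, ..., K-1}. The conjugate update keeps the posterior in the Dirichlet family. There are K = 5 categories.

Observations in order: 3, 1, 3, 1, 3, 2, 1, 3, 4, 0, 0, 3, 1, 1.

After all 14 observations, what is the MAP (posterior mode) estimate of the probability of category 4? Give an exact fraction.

25/648

obs 1: x=3 → posterior Dirichlet(7/5, 11/4, 11, 8, 5/4)
obs 2: x=1 → posterior Dirichlet(7/5, 15/4, 11, 8, 5/4)
obs 3: x=3 → posterior Dirichlet(7/5, 15/4, 11, 9, 5/4)
obs 4: x=1 → posterior Dirichlet(7/5, 19/4, 11, 9, 5/4)
obs 5: x=3 → posterior Dirichlet(7/5, 19/4, 11, 10, 5/4)
obs 6: x=2 → posterior Dirichlet(7/5, 19/4, 12, 10, 5/4)
obs 7: x=1 → posterior Dirichlet(7/5, 23/4, 12, 10, 5/4)
obs 8: x=3 → posterior Dirichlet(7/5, 23/4, 12, 11, 5/4)
obs 9: x=4 → posterior Dirichlet(7/5, 23/4, 12, 11, 9/4)
obs 10: x=0 → posterior Dirichlet(12/5, 23/4, 12, 11, 9/4)
obs 11: x=0 → posterior Dirichlet(17/5, 23/4, 12, 11, 9/4)
obs 12: x=3 → posterior Dirichlet(17/5, 23/4, 12, 12, 9/4)
obs 13: x=1 → posterior Dirichlet(17/5, 27/4, 12, 12, 9/4)
obs 14: x=1 → posterior Dirichlet(17/5, 31/4, 12, 12, 9/4)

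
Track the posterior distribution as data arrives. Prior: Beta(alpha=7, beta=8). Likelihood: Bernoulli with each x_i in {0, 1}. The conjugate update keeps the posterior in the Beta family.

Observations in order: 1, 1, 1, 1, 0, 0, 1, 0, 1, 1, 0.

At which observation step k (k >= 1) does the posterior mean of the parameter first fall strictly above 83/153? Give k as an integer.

obs 1: x=1 → posterior Beta(8, 8)
obs 2: x=1 → posterior Beta(9, 8)
obs 3: x=1 → posterior Beta(10, 8)
obs 4: x=1 → posterior Beta(11, 8)
obs 5: x=0 → posterior Beta(11, 9)
obs 6: x=0 → posterior Beta(11, 10)
obs 7: x=1 → posterior Beta(12, 10)
obs 8: x=0 → posterior Beta(12, 11)
obs 9: x=1 → posterior Beta(13, 11)
obs 10: x=1 → posterior Beta(14, 11)
obs 11: x=0 → posterior Beta(14, 12)

k = 3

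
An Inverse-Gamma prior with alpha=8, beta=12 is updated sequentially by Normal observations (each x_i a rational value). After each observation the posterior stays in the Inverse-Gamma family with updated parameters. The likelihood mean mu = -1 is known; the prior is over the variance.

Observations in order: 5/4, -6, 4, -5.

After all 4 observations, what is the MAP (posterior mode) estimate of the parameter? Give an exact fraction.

1521/352

obs 1: x=5/4 → posterior Inverse-Gamma(17/2, 465/32)
obs 2: x=-6 → posterior Inverse-Gamma(9, 865/32)
obs 3: x=4 → posterior Inverse-Gamma(19/2, 1265/32)
obs 4: x=-5 → posterior Inverse-Gamma(10, 1521/32)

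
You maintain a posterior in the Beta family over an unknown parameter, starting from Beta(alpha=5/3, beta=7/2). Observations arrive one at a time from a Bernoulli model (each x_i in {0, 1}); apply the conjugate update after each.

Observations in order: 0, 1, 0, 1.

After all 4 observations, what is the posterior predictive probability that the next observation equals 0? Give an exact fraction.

3/5

obs 1: x=0 → posterior Beta(5/3, 9/2)
obs 2: x=1 → posterior Beta(8/3, 9/2)
obs 3: x=0 → posterior Beta(8/3, 11/2)
obs 4: x=1 → posterior Beta(11/3, 11/2)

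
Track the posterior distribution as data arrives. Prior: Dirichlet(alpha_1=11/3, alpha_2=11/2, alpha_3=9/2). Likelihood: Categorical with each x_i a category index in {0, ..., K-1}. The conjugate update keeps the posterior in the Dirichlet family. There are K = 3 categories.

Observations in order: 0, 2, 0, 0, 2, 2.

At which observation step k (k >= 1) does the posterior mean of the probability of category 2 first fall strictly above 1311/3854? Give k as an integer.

k = 2

obs 1: x=0 → posterior Dirichlet(14/3, 11/2, 9/2)
obs 2: x=2 → posterior Dirichlet(14/3, 11/2, 11/2)
obs 3: x=0 → posterior Dirichlet(17/3, 11/2, 11/2)
obs 4: x=0 → posterior Dirichlet(20/3, 11/2, 11/2)
obs 5: x=2 → posterior Dirichlet(20/3, 11/2, 13/2)
obs 6: x=2 → posterior Dirichlet(20/3, 11/2, 15/2)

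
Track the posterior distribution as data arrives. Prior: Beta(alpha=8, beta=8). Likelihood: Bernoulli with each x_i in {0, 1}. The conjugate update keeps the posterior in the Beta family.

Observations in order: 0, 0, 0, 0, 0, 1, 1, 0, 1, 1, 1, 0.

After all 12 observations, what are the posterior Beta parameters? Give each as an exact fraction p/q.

obs 1: x=0 → posterior Beta(8, 9)
obs 2: x=0 → posterior Beta(8, 10)
obs 3: x=0 → posterior Beta(8, 11)
obs 4: x=0 → posterior Beta(8, 12)
obs 5: x=0 → posterior Beta(8, 13)
obs 6: x=1 → posterior Beta(9, 13)
obs 7: x=1 → posterior Beta(10, 13)
obs 8: x=0 → posterior Beta(10, 14)
obs 9: x=1 → posterior Beta(11, 14)
obs 10: x=1 → posterior Beta(12, 14)
obs 11: x=1 → posterior Beta(13, 14)
obs 12: x=0 → posterior Beta(13, 15)

alpha=13, beta=15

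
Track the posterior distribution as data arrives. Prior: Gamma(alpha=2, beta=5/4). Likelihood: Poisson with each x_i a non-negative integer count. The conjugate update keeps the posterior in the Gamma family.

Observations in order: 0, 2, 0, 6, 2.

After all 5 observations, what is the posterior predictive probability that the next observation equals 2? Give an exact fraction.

obs 1: x=0 → posterior Gamma(2, 9/4)
obs 2: x=2 → posterior Gamma(4, 13/4)
obs 3: x=0 → posterior Gamma(4, 17/4)
obs 4: x=6 → posterior Gamma(10, 21/4)
obs 5: x=2 → posterior Gamma(12, 25/4)

74386596679687500000/297558232675799463481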